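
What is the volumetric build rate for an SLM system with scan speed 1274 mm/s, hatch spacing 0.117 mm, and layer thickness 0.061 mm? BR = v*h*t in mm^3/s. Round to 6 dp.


Rate = 1274 * 0.117 * 0.061 = 9.092538 mm^3/s


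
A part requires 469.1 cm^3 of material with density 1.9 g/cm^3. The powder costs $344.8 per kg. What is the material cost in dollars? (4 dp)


Mass = 469.1*1.9/1000 = 0.89129 kg
Cost = 0.89129 * 344.8 = 307.3168 $


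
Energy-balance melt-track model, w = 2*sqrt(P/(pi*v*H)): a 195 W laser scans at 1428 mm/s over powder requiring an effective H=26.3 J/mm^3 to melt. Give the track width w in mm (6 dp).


w = 2*sqrt(195/(pi*1428*26.3)) = 0.081307 mm


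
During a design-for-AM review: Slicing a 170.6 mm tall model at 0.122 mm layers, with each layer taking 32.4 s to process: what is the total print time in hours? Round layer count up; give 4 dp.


Layers = ceil(170.6/0.122) = 1399
t = 1399 * 32.4 / 3600 = 12.591 hrs


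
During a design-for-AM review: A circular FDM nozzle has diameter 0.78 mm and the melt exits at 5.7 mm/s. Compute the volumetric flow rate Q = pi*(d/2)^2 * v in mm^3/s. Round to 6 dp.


A = pi*(0.78/2)^2 = 0.47783624 mm^2
Q = 0.47783624 * 5.7 = 2.723667 mm^3/s


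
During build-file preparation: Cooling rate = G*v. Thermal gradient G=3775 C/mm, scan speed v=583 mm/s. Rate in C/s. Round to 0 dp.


CR = 3775 * 583 = 2200825 C/s


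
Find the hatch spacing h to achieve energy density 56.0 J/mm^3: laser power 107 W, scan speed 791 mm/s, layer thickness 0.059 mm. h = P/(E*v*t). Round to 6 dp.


h = 107 / (56.0*791*0.059) = 0.040942 mm


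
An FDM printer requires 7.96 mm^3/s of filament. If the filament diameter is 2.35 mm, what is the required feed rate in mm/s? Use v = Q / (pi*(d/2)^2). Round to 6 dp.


A = pi*(2.35/2)^2 = 4.337361
v = 7.96 / 4.337361 = 1.835217 mm/s


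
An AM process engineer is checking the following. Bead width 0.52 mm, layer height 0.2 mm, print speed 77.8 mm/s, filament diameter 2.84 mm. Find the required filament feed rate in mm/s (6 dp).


Q = 0.52 * 0.2 * 77.8 = 8.0912 mm^3/s
A_fil = pi*(2.84/2)^2 = 6.33470743 mm^2
v_feed = 8.0912 / 6.33470743 = 1.277281 mm/s


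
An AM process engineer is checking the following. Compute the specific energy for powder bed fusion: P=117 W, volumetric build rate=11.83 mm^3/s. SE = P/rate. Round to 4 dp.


SE = 117 / 11.83 = 9.8901 J/mm^3


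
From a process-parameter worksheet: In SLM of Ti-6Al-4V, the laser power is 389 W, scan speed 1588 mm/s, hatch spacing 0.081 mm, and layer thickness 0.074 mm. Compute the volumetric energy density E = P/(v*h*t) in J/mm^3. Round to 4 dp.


E = 389 / (1588*0.081*0.074) = 40.8679 J/mm^3


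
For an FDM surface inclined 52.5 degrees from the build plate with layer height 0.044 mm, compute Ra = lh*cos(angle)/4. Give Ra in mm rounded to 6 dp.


Ra = 0.044 * cos(52.5) / 4 = 0.006696 mm


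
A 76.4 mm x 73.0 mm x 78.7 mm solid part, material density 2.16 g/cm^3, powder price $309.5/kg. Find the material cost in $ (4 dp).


V = 76.4 * 73.0 * 78.7 = 438925.64 mm^3 = 438.92564 cm^3
Mass = 438.92564 * 2.16 / 1000 = 0.94807938 kg
Cost = 0.94807938 * 309.5 = 293.4306 $


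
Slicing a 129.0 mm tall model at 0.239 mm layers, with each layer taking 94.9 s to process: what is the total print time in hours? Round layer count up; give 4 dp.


Layers = ceil(129.0/0.239) = 540
t = 540 * 94.9 / 3600 = 14.235 hrs


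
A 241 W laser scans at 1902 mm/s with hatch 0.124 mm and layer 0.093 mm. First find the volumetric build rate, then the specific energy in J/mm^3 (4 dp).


Build rate = 1902 * 0.124 * 0.093 = 21.933864 mm^3/s
SE = 241 / 21.933864 = 10.9876 J/mm^3


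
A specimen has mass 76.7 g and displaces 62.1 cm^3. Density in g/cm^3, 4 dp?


rho = 76.7 / 62.1 = 1.2351 g/cm^3


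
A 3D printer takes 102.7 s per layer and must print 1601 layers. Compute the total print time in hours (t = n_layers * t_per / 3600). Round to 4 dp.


t = 1601 * 102.7 / 3600 = 45.673 hrs


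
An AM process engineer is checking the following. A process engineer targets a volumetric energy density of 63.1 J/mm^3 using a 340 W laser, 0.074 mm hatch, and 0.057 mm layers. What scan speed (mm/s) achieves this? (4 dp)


v = 340 / (63.1*0.074*0.057) = 1277.4473 mm/s


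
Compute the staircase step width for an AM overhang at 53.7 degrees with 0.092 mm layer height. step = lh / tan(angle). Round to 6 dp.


step = 0.092 / tan(53.7) = 0.067581 mm


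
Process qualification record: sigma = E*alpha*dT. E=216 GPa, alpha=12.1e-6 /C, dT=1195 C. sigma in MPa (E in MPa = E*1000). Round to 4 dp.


sigma = 216*1000 * 12.1e-6 * 1195 = 3123.252 MPa


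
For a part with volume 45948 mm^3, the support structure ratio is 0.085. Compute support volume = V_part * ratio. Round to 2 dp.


V_support = 45948 * 0.085 = 3905.58 mm^3


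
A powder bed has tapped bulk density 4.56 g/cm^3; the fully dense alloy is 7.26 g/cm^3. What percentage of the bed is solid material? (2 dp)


Packing = (4.56/7.26)*100 = 62.81 %


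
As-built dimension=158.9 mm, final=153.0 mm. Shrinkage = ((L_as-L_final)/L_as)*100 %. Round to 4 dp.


Shrinkage = ((158.9-153.0)/158.9)*100 = 3.713 %


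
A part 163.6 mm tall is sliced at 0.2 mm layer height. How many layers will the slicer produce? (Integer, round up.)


Layers = ceil(163.6/0.2) = 818


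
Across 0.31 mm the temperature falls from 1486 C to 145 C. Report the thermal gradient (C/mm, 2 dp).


G = (1486-145)/0.31 = 4325.81 C/mm


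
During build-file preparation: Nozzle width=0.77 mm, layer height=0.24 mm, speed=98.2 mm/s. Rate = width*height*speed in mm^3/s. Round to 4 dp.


Rate = 0.77 * 0.24 * 98.2 = 18.1474 mm^3/s


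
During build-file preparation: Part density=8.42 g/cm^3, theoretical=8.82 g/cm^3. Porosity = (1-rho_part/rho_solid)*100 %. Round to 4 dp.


Porosity = (1-8.42/8.82)*100 = 4.5351 %


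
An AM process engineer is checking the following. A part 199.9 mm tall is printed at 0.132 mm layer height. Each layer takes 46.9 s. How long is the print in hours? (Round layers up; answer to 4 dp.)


Layers = ceil(199.9/0.132) = 1515
t = 1515 * 46.9 / 3600 = 19.7371 hrs


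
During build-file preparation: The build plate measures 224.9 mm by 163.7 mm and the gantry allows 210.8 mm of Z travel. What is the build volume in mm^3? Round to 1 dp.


V = 224.9 * 163.7 * 210.8 = 7760840.2 mm^3


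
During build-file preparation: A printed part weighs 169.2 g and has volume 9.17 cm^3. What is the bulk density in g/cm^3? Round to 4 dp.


rho = 169.2 / 9.17 = 18.4515 g/cm^3


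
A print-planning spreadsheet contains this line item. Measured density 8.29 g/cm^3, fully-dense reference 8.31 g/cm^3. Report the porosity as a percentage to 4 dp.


Porosity = (1-8.29/8.31)*100 = 0.2407 %


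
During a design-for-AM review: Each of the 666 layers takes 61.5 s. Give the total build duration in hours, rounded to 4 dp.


t = 666 * 61.5 / 3600 = 11.3775 hrs


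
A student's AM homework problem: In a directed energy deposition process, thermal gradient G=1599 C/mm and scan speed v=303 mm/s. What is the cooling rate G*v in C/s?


CR = 1599 * 303 = 484497 C/s


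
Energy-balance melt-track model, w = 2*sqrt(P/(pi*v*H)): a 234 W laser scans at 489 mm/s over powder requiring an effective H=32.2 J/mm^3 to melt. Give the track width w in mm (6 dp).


w = 2*sqrt(234/(pi*489*32.2)) = 0.137556 mm


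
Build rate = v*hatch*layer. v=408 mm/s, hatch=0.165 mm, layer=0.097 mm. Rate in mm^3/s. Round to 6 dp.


Rate = 408 * 0.165 * 0.097 = 6.53004 mm^3/s


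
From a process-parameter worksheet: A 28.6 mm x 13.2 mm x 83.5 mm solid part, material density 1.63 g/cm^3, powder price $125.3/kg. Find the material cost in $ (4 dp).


V = 28.6 * 13.2 * 83.5 = 31522.92 mm^3 = 31.52292 cm^3
Mass = 31.52292 * 1.63 / 1000 = 0.05138236 kg
Cost = 0.05138236 * 125.3 = 6.4382 $


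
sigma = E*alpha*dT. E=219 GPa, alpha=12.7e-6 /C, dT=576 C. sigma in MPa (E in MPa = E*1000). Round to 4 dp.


sigma = 219*1000 * 12.7e-6 * 576 = 1602.0288 MPa


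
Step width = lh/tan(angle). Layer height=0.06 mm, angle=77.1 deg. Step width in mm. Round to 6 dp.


step = 0.06 / tan(77.1) = 0.013742 mm


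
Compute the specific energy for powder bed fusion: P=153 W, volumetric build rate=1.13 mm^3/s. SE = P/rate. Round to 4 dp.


SE = 153 / 1.13 = 135.3982 J/mm^3


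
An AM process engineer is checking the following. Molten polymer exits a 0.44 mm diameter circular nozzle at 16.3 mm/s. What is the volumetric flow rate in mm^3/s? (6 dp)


A = pi*(0.44/2)^2 = 0.15205308 mm^2
Q = 0.15205308 * 16.3 = 2.478465 mm^3/s


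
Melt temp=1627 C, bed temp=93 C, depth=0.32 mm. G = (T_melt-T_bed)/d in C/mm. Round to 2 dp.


G = (1627-93)/0.32 = 4793.75 C/mm


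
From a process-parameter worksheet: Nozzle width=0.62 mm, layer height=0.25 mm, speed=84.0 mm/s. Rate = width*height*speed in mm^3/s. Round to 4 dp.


Rate = 0.62 * 0.25 * 84.0 = 13.02 mm^3/s


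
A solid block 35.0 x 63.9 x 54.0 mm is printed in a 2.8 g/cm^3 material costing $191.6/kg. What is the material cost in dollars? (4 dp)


V = 35.0 * 63.9 * 54.0 = 120771.0 mm^3 = 120.771 cm^3
Mass = 120.771 * 2.8 / 1000 = 0.3381588 kg
Cost = 0.3381588 * 191.6 = 64.7912 $


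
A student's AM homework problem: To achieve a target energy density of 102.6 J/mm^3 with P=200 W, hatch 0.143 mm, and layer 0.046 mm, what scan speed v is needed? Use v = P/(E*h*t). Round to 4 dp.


v = 200 / (102.6*0.143*0.046) = 296.339 mm/s


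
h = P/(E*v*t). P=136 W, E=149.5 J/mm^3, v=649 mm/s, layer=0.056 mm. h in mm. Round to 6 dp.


h = 136 / (149.5*649*0.056) = 0.02503 mm


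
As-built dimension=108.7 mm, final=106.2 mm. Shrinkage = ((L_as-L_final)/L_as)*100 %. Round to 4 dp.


Shrinkage = ((108.7-106.2)/108.7)*100 = 2.2999 %


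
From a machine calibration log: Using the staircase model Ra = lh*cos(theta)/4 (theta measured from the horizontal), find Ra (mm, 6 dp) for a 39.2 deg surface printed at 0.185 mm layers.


Ra = 0.185 * cos(39.2) / 4 = 0.035841 mm


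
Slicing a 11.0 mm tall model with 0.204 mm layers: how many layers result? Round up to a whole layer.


Layers = ceil(11.0/0.204) = 54


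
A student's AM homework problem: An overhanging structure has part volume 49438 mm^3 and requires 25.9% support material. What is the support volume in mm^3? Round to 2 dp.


V_support = 49438 * 0.259 = 12804.44 mm^3


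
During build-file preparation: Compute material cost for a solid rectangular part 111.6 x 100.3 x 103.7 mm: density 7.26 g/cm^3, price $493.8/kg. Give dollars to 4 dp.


V = 111.6 * 100.3 * 103.7 = 1160763.876 mm^3 = 1160.763876 cm^3
Mass = 1160.763876 * 7.26 / 1000 = 8.42714574 kg
Cost = 8.42714574 * 493.8 = 4161.3246 $


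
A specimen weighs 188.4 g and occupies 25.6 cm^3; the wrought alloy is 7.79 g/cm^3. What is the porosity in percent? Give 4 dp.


rho_part = 188.4 / 25.6 = 7.359375 g/cm^3
Porosity = (1 - 7.359375/7.79)*100 = 5.5279 %


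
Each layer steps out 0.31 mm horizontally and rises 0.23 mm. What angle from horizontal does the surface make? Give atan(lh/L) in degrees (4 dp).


angle = atan(0.23/0.31) = 36.573 degrees


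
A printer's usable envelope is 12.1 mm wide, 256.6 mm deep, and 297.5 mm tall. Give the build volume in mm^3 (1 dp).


V = 12.1 * 256.6 * 297.5 = 923695.9 mm^3


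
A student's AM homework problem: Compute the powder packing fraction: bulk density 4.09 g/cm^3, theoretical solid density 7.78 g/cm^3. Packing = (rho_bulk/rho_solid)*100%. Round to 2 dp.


Packing = (4.09/7.78)*100 = 52.57 %


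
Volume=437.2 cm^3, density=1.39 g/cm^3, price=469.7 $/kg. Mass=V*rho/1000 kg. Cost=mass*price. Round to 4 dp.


Mass = 437.2*1.39/1000 = 0.607708 kg
Cost = 0.607708 * 469.7 = 285.4404 $


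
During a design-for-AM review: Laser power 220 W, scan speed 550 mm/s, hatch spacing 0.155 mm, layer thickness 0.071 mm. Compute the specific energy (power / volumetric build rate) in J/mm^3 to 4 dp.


Build rate = 550 * 0.155 * 0.071 = 6.05275 mm^3/s
SE = 220 / 6.05275 = 36.3471 J/mm^3


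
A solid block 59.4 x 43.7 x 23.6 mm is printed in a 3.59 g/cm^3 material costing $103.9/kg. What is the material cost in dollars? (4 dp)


V = 59.4 * 43.7 * 23.6 = 61260.408 mm^3 = 61.260408 cm^3
Mass = 61.260408 * 3.59 / 1000 = 0.21992486 kg
Cost = 0.21992486 * 103.9 = 22.8502 $


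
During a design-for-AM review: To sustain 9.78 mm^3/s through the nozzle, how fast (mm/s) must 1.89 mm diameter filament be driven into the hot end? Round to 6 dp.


A = pi*(1.89/2)^2 = 2.805521
v = 9.78 / 2.805521 = 3.485984 mm/s


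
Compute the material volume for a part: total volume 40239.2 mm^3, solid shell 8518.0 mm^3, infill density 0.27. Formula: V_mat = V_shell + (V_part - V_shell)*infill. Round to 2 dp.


V_infill = (40239.2 - 8518.0) * 0.27 = 8564.72
V_total = 8518.0 + 8564.72 = 17082.72 mm^3


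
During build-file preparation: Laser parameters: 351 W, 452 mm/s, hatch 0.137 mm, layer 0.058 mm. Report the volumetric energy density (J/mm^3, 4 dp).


E = 351 / (452*0.137*0.058) = 97.7282 J/mm^3


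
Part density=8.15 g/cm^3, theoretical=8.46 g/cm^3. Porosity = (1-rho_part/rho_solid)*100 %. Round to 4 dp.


Porosity = (1-8.15/8.46)*100 = 3.6643 %


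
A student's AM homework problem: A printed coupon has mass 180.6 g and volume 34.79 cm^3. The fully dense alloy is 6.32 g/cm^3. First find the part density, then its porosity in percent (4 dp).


rho_part = 180.6 / 34.79 = 5.19114688 g/cm^3
Porosity = (1 - 5.19114688/6.32)*100 = 17.8616 %


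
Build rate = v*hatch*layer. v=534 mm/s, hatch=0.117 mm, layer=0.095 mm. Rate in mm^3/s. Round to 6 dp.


Rate = 534 * 0.117 * 0.095 = 5.93541 mm^3/s


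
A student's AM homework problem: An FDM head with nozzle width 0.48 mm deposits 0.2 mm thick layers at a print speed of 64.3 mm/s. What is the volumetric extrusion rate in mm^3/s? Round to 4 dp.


Rate = 0.48 * 0.2 * 64.3 = 6.1728 mm^3/s


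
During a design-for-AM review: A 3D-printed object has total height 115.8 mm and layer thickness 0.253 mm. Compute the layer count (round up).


Layers = ceil(115.8/0.253) = 458


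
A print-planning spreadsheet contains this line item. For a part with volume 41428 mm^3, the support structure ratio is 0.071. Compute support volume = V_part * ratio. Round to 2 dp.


V_support = 41428 * 0.071 = 2941.39 mm^3


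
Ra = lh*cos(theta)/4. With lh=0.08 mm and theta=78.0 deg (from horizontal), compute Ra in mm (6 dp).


Ra = 0.08 * cos(78.0) / 4 = 0.004158 mm


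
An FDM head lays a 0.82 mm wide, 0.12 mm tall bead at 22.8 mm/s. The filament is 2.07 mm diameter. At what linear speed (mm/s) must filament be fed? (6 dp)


Q = 0.82 * 0.12 * 22.8 = 2.24352 mm^3/s
A_fil = pi*(2.07/2)^2 = 3.36535259 mm^2
v_feed = 2.24352 / 3.36535259 = 0.666652 mm/s


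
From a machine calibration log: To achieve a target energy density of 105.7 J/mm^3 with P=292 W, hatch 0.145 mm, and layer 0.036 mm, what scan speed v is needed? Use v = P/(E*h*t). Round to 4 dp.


v = 292 / (105.7*0.145*0.036) = 529.2214 mm/s


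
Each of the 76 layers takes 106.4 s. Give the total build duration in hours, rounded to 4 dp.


t = 76 * 106.4 / 3600 = 2.2462 hrs


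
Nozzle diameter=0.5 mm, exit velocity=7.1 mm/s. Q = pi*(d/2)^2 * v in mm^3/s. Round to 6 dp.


A = pi*(0.5/2)^2 = 0.19634954 mm^2
Q = 0.19634954 * 7.1 = 1.394082 mm^3/s


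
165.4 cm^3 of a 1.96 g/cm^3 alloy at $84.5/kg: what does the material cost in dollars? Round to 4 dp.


Mass = 165.4*1.96/1000 = 0.324184 kg
Cost = 0.324184 * 84.5 = 27.3935 $


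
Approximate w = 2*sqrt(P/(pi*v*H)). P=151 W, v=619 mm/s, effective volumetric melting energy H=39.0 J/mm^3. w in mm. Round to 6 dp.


w = 2*sqrt(151/(pi*619*39.0)) = 0.089241 mm


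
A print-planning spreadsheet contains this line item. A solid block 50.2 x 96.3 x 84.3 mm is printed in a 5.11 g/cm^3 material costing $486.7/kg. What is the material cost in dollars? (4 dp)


V = 50.2 * 96.3 * 84.3 = 407528.118 mm^3 = 407.528118 cm^3
Mass = 407.528118 * 5.11 / 1000 = 2.08246868 kg
Cost = 2.08246868 * 486.7 = 1013.5375 $


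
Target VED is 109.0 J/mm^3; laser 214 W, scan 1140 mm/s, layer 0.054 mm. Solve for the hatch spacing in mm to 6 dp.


h = 214 / (109.0*1140*0.054) = 0.031893 mm


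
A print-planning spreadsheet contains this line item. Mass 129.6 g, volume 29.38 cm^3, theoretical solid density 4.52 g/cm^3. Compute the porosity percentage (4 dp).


rho_part = 129.6 / 29.38 = 4.41116406 g/cm^3
Porosity = (1 - 4.41116406/4.52)*100 = 2.4079 %


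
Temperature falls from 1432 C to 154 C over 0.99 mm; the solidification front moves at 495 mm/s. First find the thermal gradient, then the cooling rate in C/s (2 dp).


G = (1432-154)/0.99 = 1290.90909091 C/mm
CR = 1290.90909091 * 495 = 639000.0 C/s


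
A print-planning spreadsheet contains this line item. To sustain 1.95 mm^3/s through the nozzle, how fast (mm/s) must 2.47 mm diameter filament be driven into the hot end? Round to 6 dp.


A = pi*(2.47/2)^2 = 4.791636
v = 1.95 / 4.791636 = 0.406959 mm/s


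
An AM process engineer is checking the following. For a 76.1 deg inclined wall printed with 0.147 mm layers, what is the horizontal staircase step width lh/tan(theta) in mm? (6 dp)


step = 0.147 / tan(76.1) = 0.036379 mm


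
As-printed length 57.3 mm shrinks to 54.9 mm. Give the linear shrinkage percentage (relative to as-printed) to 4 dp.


Shrinkage = ((57.3-54.9)/57.3)*100 = 4.1885 %


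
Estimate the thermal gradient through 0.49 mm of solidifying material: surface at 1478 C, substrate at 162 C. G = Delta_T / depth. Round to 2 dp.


G = (1478-162)/0.49 = 2685.71 C/mm


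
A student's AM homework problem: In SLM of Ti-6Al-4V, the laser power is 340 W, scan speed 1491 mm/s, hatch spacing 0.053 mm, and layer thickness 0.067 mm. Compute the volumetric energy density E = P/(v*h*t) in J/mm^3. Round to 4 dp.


E = 340 / (1491*0.053*0.067) = 64.2171 J/mm^3


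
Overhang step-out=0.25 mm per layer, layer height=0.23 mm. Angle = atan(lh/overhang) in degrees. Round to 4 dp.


angle = atan(0.23/0.25) = 42.6141 degrees


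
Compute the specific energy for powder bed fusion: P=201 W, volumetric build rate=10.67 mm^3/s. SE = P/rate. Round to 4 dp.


SE = 201 / 10.67 = 18.8379 J/mm^3


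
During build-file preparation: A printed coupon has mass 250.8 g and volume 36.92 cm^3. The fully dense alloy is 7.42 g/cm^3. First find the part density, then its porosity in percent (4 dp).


rho_part = 250.8 / 36.92 = 6.79306609 g/cm^3
Porosity = (1 - 6.79306609/7.42)*100 = 8.4492 %


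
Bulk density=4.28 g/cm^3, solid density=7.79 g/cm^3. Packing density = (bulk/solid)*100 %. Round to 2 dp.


Packing = (4.28/7.79)*100 = 54.94 %


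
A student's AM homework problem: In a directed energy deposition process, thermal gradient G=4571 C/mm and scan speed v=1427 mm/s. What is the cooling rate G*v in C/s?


CR = 4571 * 1427 = 6522817 C/s


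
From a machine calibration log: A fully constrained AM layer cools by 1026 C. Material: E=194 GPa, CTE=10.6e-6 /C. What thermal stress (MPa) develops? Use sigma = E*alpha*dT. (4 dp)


sigma = 194*1000 * 10.6e-6 * 1026 = 2109.8664 MPa


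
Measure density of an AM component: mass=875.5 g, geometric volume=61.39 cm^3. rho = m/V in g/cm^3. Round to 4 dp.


rho = 875.5 / 61.39 = 14.2613 g/cm^3


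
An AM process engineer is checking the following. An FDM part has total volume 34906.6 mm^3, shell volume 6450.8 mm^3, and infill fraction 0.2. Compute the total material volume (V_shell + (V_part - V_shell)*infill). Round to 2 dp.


V_infill = (34906.6 - 6450.8) * 0.2 = 5691.16
V_total = 6450.8 + 5691.16 = 12141.96 mm^3


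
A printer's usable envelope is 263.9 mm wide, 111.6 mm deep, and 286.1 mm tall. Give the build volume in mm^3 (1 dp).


V = 263.9 * 111.6 * 286.1 = 8425999.8 mm^3


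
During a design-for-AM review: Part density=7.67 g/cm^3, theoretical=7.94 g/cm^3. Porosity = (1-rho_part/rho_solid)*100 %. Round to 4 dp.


Porosity = (1-7.67/7.94)*100 = 3.4005 %


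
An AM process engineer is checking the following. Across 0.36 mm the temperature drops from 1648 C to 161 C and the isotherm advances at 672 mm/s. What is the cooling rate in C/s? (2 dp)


G = (1648-161)/0.36 = 4130.55555556 C/mm
CR = 4130.55555556 * 672 = 2775733.33 C/s


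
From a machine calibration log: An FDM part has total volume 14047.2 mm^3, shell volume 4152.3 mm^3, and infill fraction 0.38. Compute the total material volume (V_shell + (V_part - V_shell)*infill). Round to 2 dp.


V_infill = (14047.2 - 4152.3) * 0.38 = 3760.06
V_total = 4152.3 + 3760.06 = 7912.36 mm^3


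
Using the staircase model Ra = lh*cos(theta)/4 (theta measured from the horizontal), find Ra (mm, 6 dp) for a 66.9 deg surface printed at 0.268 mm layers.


Ra = 0.268 * cos(66.9) / 4 = 0.026287 mm


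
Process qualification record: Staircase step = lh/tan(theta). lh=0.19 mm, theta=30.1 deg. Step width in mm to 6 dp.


step = 0.19 / tan(30.1) = 0.327767 mm


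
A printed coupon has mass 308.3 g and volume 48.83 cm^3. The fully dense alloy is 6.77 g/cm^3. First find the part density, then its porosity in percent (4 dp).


rho_part = 308.3 / 48.83 = 6.31374155 g/cm^3
Porosity = (1 - 6.31374155/6.77)*100 = 6.7394 %


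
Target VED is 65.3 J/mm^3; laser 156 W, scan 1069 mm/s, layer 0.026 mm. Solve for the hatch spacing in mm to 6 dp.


h = 156 / (65.3*1069*0.026) = 0.085953 mm


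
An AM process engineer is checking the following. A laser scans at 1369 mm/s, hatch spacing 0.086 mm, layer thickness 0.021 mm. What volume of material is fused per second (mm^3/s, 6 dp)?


Rate = 1369 * 0.086 * 0.021 = 2.472414 mm^3/s


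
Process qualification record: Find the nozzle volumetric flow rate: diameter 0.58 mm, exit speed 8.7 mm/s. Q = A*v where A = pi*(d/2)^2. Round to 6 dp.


A = pi*(0.58/2)^2 = 0.26420794 mm^2
Q = 0.26420794 * 8.7 = 2.298609 mm^3/s


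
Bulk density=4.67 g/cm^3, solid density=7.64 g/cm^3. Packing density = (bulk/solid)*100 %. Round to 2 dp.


Packing = (4.67/7.64)*100 = 61.13 %


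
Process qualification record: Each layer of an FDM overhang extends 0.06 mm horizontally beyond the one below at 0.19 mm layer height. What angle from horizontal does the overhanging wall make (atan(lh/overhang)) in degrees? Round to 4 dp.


angle = atan(0.19/0.06) = 72.4744 degrees


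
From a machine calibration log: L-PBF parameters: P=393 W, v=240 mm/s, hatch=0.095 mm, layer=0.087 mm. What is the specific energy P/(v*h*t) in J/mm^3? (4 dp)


Build rate = 240 * 0.095 * 0.087 = 1.9836 mm^3/s
SE = 393 / 1.9836 = 198.1246 J/mm^3


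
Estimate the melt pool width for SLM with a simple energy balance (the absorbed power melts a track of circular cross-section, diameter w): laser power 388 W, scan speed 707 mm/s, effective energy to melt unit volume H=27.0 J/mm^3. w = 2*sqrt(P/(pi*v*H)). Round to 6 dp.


w = 2*sqrt(388/(pi*707*27.0)) = 0.160872 mm


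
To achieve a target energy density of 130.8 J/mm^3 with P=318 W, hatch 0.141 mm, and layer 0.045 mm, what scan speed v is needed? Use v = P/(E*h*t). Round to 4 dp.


v = 318 / (130.8*0.141*0.045) = 383.1667 mm/s


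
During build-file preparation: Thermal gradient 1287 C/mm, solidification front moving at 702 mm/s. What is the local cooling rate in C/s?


CR = 1287 * 702 = 903474 C/s


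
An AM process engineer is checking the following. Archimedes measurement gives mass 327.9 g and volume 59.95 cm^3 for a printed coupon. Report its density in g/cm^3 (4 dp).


rho = 327.9 / 59.95 = 5.4696 g/cm^3


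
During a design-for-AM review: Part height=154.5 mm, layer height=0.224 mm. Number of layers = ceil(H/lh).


Layers = ceil(154.5/0.224) = 690


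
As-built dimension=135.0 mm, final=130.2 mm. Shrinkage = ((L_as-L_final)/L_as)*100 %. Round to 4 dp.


Shrinkage = ((135.0-130.2)/135.0)*100 = 3.5556 %


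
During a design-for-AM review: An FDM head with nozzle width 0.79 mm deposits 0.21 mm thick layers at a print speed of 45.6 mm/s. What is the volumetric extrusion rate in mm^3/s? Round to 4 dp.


Rate = 0.79 * 0.21 * 45.6 = 7.565 mm^3/s


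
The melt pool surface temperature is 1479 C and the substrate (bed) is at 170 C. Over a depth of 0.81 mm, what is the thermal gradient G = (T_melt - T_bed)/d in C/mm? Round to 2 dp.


G = (1479-170)/0.81 = 1616.05 C/mm


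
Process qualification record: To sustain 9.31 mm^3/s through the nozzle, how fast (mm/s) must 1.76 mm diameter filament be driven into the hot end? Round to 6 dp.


A = pi*(1.76/2)^2 = 2.432849
v = 9.31 / 2.432849 = 3.826789 mm/s


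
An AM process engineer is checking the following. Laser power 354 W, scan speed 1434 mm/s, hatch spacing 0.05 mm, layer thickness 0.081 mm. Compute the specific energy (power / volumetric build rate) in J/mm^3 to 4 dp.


Build rate = 1434 * 0.05 * 0.081 = 5.8077 mm^3/s
SE = 354 / 5.8077 = 60.9536 J/mm^3


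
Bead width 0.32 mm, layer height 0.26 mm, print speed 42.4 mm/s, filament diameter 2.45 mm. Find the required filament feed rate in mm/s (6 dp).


Q = 0.32 * 0.26 * 42.4 = 3.52768 mm^3/s
A_fil = pi*(2.45/2)^2 = 4.71435248 mm^2
v_feed = 3.52768 / 4.71435248 = 0.748285 mm/s


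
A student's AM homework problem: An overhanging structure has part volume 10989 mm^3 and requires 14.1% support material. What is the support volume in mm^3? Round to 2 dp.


V_support = 10989 * 0.141 = 1549.45 mm^3


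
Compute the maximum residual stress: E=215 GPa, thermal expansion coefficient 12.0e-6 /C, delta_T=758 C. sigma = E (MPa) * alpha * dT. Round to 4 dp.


sigma = 215*1000 * 12.0e-6 * 758 = 1955.64 MPa


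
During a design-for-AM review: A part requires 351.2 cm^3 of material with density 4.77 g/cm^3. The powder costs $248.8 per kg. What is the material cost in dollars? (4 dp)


Mass = 351.2*4.77/1000 = 1.675224 kg
Cost = 1.675224 * 248.8 = 416.7957 $


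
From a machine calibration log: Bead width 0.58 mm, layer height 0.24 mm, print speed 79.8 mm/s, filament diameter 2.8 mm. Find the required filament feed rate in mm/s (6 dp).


Q = 0.58 * 0.24 * 79.8 = 11.10816 mm^3/s
A_fil = pi*(2.8/2)^2 = 6.1575216 mm^2
v_feed = 11.10816 / 6.1575216 = 1.803999 mm/s


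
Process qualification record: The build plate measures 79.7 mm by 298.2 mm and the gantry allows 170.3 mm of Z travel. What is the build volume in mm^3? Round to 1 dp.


V = 79.7 * 298.2 * 170.3 = 4047441.8 mm^3


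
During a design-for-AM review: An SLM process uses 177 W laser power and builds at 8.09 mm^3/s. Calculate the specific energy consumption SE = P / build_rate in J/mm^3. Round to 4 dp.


SE = 177 / 8.09 = 21.8789 J/mm^3


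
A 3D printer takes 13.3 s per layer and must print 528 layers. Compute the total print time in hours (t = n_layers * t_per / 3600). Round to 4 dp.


t = 528 * 13.3 / 3600 = 1.9507 hrs


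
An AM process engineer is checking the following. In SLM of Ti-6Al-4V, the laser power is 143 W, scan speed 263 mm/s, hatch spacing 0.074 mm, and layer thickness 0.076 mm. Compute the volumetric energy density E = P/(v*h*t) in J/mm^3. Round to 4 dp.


E = 143 / (263*0.074*0.076) = 96.6796 J/mm^3


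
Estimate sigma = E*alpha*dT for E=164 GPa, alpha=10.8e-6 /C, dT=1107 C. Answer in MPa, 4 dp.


sigma = 164*1000 * 10.8e-6 * 1107 = 1960.7184 MPa


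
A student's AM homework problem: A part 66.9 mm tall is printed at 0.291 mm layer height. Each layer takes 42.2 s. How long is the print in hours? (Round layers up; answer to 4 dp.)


Layers = ceil(66.9/0.291) = 230
t = 230 * 42.2 / 3600 = 2.6961 hrs


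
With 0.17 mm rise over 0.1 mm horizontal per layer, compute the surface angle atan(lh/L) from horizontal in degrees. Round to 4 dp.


angle = atan(0.17/0.1) = 59.5345 degrees


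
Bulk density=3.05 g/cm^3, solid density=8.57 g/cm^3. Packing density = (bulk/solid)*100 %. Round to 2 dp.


Packing = (3.05/8.57)*100 = 35.59 %


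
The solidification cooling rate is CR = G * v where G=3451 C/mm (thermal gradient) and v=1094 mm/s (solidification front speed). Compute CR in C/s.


CR = 3451 * 1094 = 3775394 C/s


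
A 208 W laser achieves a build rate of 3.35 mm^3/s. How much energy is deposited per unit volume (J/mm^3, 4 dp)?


SE = 208 / 3.35 = 62.0896 J/mm^3


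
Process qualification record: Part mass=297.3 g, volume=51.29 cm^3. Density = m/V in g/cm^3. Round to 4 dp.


rho = 297.3 / 51.29 = 5.7965 g/cm^3


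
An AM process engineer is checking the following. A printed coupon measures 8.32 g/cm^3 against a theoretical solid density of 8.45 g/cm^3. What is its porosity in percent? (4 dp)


Porosity = (1-8.32/8.45)*100 = 1.5385 %


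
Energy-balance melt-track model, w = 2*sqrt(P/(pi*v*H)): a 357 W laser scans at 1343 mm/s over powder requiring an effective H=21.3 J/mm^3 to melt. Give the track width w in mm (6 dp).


w = 2*sqrt(357/(pi*1343*21.3)) = 0.126055 mm


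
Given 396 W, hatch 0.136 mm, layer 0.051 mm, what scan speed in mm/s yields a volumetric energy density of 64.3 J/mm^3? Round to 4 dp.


v = 396 / (64.3*0.136*0.051) = 887.9226 mm/s


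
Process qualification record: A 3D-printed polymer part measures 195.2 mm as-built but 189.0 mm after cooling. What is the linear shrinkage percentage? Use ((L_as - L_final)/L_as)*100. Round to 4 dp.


Shrinkage = ((195.2-189.0)/195.2)*100 = 3.1762 %


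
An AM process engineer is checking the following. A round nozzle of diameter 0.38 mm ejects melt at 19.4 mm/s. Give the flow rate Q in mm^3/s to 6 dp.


A = pi*(0.38/2)^2 = 0.11341149 mm^2
Q = 0.11341149 * 19.4 = 2.200183 mm^3/s


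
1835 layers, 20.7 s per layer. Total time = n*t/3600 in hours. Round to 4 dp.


t = 1835 * 20.7 / 3600 = 10.5513 hrs


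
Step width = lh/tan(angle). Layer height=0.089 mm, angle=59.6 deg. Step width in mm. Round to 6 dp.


step = 0.089 / tan(59.6) = 0.052216 mm


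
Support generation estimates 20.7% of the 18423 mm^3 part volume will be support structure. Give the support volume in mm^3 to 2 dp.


V_support = 18423 * 0.207 = 3813.56 mm^3


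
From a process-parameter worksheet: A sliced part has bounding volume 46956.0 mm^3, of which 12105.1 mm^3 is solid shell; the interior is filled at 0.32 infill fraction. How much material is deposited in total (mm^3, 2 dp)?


V_infill = (46956.0 - 12105.1) * 0.32 = 11152.29
V_total = 12105.1 + 11152.29 = 23257.39 mm^3


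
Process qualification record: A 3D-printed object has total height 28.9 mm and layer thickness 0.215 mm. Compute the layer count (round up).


Layers = ceil(28.9/0.215) = 135


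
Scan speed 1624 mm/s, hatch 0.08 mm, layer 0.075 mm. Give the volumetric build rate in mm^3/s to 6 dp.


Rate = 1624 * 0.08 * 0.075 = 9.744 mm^3/s


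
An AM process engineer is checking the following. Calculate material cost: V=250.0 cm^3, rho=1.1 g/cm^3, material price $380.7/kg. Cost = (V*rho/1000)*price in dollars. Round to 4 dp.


Mass = 250.0*1.1/1000 = 0.275 kg
Cost = 0.275 * 380.7 = 104.6925 $


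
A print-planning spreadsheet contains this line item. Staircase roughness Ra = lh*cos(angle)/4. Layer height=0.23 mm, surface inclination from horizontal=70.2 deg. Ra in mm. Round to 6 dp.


Ra = 0.23 * cos(70.2) / 4 = 0.019477 mm


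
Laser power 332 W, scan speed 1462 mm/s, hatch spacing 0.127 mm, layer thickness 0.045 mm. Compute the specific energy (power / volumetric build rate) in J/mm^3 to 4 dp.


Build rate = 1462 * 0.127 * 0.045 = 8.35533 mm^3/s
SE = 332 / 8.35533 = 39.7351 J/mm^3


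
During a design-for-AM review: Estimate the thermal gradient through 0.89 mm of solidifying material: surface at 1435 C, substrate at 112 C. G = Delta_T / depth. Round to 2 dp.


G = (1435-112)/0.89 = 1486.52 C/mm


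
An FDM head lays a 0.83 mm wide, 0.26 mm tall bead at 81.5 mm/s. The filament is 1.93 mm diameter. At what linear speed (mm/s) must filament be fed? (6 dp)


Q = 0.83 * 0.26 * 81.5 = 17.5877 mm^3/s
A_fil = pi*(1.93/2)^2 = 2.92552962 mm^2
v_feed = 17.5877 / 2.92552962 = 6.0118 mm/s


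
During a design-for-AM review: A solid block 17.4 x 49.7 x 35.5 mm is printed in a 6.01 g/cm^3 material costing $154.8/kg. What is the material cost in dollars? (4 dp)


V = 17.4 * 49.7 * 35.5 = 30699.69 mm^3 = 30.69969 cm^3
Mass = 30.69969 * 6.01 / 1000 = 0.18450514 kg
Cost = 0.18450514 * 154.8 = 28.5614 $


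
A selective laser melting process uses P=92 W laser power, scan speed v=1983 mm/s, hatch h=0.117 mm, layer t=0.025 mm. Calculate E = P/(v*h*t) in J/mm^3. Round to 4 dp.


E = 92 / (1983*0.117*0.025) = 15.8613 J/mm^3


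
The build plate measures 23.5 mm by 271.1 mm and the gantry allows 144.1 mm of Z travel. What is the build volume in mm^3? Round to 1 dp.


V = 23.5 * 271.1 * 144.1 = 918039.5 mm^3


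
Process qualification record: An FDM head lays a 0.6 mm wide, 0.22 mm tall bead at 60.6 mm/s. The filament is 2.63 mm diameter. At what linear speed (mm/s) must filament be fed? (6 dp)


Q = 0.6 * 0.22 * 60.6 = 7.9992 mm^3/s
A_fil = pi*(2.63/2)^2 = 5.43252056 mm^2
v_feed = 7.9992 / 5.43252056 = 1.472466 mm/s


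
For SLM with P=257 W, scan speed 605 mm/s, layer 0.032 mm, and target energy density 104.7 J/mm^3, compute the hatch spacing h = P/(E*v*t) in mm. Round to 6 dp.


h = 257 / (104.7*605*0.032) = 0.126789 mm


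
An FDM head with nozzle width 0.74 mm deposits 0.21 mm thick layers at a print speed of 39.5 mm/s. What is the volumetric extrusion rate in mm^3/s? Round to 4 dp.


Rate = 0.74 * 0.21 * 39.5 = 6.1383 mm^3/s


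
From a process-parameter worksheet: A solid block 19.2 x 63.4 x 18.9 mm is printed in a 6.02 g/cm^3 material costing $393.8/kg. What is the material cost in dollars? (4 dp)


V = 19.2 * 63.4 * 18.9 = 23006.592 mm^3 = 23.006592 cm^3
Mass = 23.006592 * 6.02 / 1000 = 0.13849968 kg
Cost = 0.13849968 * 393.8 = 54.5412 $


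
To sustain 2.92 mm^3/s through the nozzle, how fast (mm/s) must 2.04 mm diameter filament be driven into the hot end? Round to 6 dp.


A = pi*(2.04/2)^2 = 3.268513
v = 2.92 / 3.268513 = 0.893373 mm/s


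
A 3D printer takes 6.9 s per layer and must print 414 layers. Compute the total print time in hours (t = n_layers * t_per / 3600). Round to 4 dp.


t = 414 * 6.9 / 3600 = 0.7935 hrs


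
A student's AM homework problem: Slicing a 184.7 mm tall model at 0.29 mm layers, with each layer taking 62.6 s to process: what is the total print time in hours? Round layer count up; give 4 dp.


Layers = ceil(184.7/0.29) = 637
t = 637 * 62.6 / 3600 = 11.0767 hrs


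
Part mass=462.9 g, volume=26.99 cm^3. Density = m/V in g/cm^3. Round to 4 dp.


rho = 462.9 / 26.99 = 17.1508 g/cm^3


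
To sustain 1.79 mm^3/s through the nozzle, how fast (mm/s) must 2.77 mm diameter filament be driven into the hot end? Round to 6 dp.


A = pi*(2.77/2)^2 = 6.026282
v = 1.79 / 6.026282 = 0.297032 mm/s


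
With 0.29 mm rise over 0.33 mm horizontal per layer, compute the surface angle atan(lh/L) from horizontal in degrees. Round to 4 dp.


angle = atan(0.29/0.33) = 41.3086 degrees


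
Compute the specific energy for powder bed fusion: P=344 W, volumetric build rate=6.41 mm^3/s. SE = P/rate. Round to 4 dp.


SE = 344 / 6.41 = 53.6661 J/mm^3


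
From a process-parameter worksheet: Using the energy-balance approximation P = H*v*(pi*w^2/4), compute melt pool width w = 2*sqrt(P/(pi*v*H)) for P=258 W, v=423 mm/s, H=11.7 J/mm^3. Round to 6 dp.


w = 2*sqrt(258/(pi*423*11.7)) = 0.257633 mm


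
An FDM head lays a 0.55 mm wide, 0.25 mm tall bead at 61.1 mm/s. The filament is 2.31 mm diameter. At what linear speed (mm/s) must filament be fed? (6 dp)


Q = 0.55 * 0.25 * 61.1 = 8.40125 mm^3/s
A_fil = pi*(2.31/2)^2 = 4.19096314 mm^2
v_feed = 8.40125 / 4.19096314 = 2.004611 mm/s


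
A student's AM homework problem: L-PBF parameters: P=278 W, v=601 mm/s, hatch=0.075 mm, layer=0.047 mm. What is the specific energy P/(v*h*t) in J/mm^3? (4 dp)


Build rate = 601 * 0.075 * 0.047 = 2.118525 mm^3/s
SE = 278 / 2.118525 = 131.2234 J/mm^3


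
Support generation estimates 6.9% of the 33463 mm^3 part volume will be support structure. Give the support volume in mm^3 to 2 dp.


V_support = 33463 * 0.069 = 2308.95 mm^3


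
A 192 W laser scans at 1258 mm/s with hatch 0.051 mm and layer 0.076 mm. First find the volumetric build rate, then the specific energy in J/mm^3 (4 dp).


Build rate = 1258 * 0.051 * 0.076 = 4.876008 mm^3/s
SE = 192 / 4.876008 = 39.3765 J/mm^3


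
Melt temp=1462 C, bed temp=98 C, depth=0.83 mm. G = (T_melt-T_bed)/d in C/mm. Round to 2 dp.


G = (1462-98)/0.83 = 1643.37 C/mm


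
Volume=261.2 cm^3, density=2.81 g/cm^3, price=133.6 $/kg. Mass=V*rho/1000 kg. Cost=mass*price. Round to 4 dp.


Mass = 261.2*2.81/1000 = 0.733972 kg
Cost = 0.733972 * 133.6 = 98.0587 $


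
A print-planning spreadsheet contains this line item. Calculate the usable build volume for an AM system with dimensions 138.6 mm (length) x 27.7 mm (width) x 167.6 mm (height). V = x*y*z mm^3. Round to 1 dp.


V = 138.6 * 27.7 * 167.6 = 643453.3 mm^3


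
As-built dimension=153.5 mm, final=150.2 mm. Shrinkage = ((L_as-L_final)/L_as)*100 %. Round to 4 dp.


Shrinkage = ((153.5-150.2)/153.5)*100 = 2.1498 %


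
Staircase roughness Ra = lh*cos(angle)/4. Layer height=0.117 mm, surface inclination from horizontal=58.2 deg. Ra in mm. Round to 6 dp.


Ra = 0.117 * cos(58.2) / 4 = 0.015413 mm


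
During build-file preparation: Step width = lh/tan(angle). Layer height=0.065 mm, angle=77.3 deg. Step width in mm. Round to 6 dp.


step = 0.065 / tan(77.3) = 0.014648 mm


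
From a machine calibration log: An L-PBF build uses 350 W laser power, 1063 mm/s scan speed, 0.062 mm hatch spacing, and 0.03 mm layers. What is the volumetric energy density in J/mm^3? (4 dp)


E = 350 / (1063*0.062*0.03) = 177.0198 J/mm^3


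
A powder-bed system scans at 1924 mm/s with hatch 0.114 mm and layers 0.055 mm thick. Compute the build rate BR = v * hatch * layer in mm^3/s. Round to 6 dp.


Rate = 1924 * 0.114 * 0.055 = 12.06348 mm^3/s


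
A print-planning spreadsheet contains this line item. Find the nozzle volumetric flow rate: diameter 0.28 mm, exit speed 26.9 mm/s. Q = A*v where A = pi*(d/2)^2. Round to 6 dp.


A = pi*(0.28/2)^2 = 0.06157522 mm^2
Q = 0.06157522 * 26.9 = 1.656373 mm^3/s


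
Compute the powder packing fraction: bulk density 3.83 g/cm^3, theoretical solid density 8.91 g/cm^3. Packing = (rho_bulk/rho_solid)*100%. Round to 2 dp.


Packing = (3.83/8.91)*100 = 42.99 %


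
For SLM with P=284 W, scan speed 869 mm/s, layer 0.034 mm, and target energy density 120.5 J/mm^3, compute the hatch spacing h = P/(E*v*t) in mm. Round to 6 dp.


h = 284 / (120.5*869*0.034) = 0.079769 mm


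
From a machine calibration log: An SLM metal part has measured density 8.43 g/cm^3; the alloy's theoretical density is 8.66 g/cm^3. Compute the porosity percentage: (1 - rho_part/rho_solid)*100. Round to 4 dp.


Porosity = (1-8.43/8.66)*100 = 2.6559 %


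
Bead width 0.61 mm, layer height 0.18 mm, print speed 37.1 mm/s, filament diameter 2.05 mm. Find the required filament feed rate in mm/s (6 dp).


Q = 0.61 * 0.18 * 37.1 = 4.07358 mm^3/s
A_fil = pi*(2.05/2)^2 = 3.30063578 mm^2
v_feed = 4.07358 / 3.30063578 = 1.23418 mm/s


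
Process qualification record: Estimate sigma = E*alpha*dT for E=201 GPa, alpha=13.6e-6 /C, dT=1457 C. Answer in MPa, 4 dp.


sigma = 201*1000 * 13.6e-6 * 1457 = 3982.8552 MPa
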